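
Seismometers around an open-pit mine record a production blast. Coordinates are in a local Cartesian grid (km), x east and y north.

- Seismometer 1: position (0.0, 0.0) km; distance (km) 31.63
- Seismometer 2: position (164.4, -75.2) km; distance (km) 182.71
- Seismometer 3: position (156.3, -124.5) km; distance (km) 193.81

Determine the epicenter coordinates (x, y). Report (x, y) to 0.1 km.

-12.4 km east, -29.1 km north

Circle about each station: x² + y² = 31.63²; (x − 164.4)² + (y + 75.2)² = 182.71²; (x − 156.3)² + (y + 124.5)² = 193.81².
Subtracting the Seismometer 1 equation from the Seismometer 2 and Seismometer 3 equations removes the quadratic terms:
328.8 x − 150.4 y = 299.91
312.6 x − 249.0 y = 3368.08
Solving the 2×2 system: x ≈ -12.4, y ≈ -29.1 km.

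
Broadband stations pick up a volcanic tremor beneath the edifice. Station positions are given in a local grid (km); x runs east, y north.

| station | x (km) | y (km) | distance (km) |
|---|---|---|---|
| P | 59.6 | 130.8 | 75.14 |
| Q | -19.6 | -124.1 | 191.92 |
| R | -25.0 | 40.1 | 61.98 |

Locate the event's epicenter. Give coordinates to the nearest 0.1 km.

33.6 km east, 60.3 km north

Circle about each station: (x − 59.6)² + (y − 130.8)² = 75.14²; (x + 19.6)² + (y + 124.1)² = 191.92²; (x + 25.0)² + (y − 40.1)² = 61.98².
Subtracting the P equation from the Q and R equations removes the quadratic terms:
-158.4 x − 509.8 y = -36063.10
-169.2 x − 181.4 y = -16623.29
Solving the 2×2 system: x ≈ 33.6, y ≈ 60.3 km.
Check against P (with the unrounded x, y): √((x − 59.6)²+(y − 130.8)²) = 75.14 ≈ 75.14 km. ✓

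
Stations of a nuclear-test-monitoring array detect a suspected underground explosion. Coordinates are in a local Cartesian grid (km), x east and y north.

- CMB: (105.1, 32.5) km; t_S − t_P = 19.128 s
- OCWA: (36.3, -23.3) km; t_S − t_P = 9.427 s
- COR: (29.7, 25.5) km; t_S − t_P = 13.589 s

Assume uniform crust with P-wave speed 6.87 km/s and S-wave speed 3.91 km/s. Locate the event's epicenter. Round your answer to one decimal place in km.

(-20.8, -87.0)

Distance from S−P lag: d = Δt · v_P v_S / (v_P − v_S) = Δt · (6.87·3.91)/(6.87−3.91) ≈ 9.0749·Δt.
So d_CMB = 173.58, d_OCWA = 85.55, d_COR = 123.32 km.
Circle about each station: (x − 105.1)² + (y − 32.5)² = 173.58²; (x − 36.3)² + (y + 23.3)² = 85.55²; (x − 29.7)² + (y − 25.5)² = 123.32².
Subtracting pairs of circle equations eliminates x²+y² and gives linear equations (the radical axes):
-137.6 x − 111.6 y = 12569.53
-150.8 x − 14.0 y = 4352.27
Solving the 2×2 system: x ≈ -20.8, y ≈ -87.0 km.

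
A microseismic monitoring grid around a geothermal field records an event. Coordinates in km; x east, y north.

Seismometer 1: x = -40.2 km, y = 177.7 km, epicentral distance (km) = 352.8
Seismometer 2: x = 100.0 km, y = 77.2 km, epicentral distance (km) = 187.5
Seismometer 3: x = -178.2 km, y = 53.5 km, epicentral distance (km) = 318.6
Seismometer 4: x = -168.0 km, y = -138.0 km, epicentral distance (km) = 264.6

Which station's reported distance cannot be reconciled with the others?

Solve using three stations at a time. Using Seismometer 2, Seismometer 3, Seismometer 4 (subtract circle equations pairwise → linear system) gives (x, y) ≈ (95.1, -110.2).
Distances from that point to each station vs reported:
  Seismometer 1: calculated 318.1 vs reported 352.8 → residual 34.7 km
  Seismometer 2: calculated 187.5 vs reported 187.5 → residual 0.0 km
  Seismometer 3: calculated 318.6 vs reported 318.6 → residual 0.0 km
  Seismometer 4: calculated 264.6 vs reported 264.6 → residual 0.0 km
Seismometer 2, Seismometer 3, Seismometer 4 are mutually consistent (residuals ≈ 0); Seismometer 1 is off by 34.7 km.

Seismometer 1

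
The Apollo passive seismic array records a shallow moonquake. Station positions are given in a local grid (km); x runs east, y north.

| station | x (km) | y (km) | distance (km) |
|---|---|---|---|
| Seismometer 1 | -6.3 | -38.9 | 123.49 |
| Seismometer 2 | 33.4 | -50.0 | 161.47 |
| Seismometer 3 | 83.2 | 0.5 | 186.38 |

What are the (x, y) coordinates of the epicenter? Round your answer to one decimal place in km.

Circle about each station: (x + 6.3)² + (y + 38.9)² = 123.49²; (x − 33.4)² + (y + 50.0)² = 161.47²; (x − 83.2)² + (y − 0.5)² = 186.38².
Subtracting the Seismometer 1 equation from the Seismometer 2 and Seismometer 3 equations removes the quadratic terms:
79.4 x − 22.2 y = -8760.12
179.0 x + 78.8 y = -14118.13
Solving the 2×2 system: x ≈ -98.1, y ≈ 43.7 km.

(-98.1, 43.7)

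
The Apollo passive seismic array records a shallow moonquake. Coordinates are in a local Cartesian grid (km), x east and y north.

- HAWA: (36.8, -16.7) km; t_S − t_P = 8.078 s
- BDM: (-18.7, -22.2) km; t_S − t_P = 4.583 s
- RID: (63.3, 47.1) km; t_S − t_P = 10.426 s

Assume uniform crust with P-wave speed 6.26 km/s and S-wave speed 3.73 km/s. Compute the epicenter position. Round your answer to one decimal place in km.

x ≈ -28.7 km, y ≈ 18.9 km

Distance from S−P lag: d = Δt · v_P v_S / (v_P − v_S) = Δt · (6.26·3.73)/(6.26−3.73) ≈ 9.2292·Δt.
So d_HAWA = 74.55, d_BDM = 42.30, d_RID = 96.22 km.
Circle about each station: (x − 36.8)² + (y + 16.7)² = 74.55²; (x + 18.7)² + (y + 22.2)² = 42.30²; (x − 63.3)² + (y − 47.1)² = 96.22².
Subtracting pairs of circle equations eliminates x²+y² and gives linear equations (the radical axes):
-111.0 x − 11.0 y = 2977.81
53.0 x + 127.6 y = 891.58
Solving the 2×2 system: x ≈ -28.7, y ≈ 18.9 km.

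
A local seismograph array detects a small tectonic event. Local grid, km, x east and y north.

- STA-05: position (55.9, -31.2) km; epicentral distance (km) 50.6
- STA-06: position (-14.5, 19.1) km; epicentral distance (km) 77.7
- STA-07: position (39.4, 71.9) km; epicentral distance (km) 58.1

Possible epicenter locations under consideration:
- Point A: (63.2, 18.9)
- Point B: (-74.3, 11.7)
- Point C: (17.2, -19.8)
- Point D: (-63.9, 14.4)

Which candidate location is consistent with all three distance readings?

Point A

For each candidate, compare |candidate − station| to the reported distance:
Point A: residuals STA-05 0.0, STA-06 0.0, STA-07 0.0 → max 0.0 km
Point B: residuals STA-05 86.5, STA-06 17.4, STA-07 70.6 → max 86.5 km
Point C: residuals STA-05 10.3, STA-06 27.5, STA-07 36.2 → max 36.2 km
Point D: residuals STA-05 77.6, STA-06 28.1, STA-07 60.1 → max 77.6 km
Only Point A has all residuals ≈ 0.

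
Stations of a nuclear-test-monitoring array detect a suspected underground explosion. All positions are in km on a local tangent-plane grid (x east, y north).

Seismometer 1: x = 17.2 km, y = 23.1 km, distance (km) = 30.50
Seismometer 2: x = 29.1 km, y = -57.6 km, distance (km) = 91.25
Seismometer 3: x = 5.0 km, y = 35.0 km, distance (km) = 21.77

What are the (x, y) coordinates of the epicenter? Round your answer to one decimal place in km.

-13.3 km east, 23.2 km north

Circle about each station: (x − 17.2)² + (y − 23.1)² = 30.50²; (x − 29.1)² + (y + 57.6)² = 91.25²; (x − 5.0)² + (y − 35.0)² = 21.77².
Subtracting the Seismometer 1 equation from the Seismometer 2 and Seismometer 3 equations removes the quadratic terms:
23.8 x − 161.4 y = -4061.19
-24.4 x + 23.8 y = 876.87
Solving the 2×2 system: x ≈ -13.3, y ≈ 23.2 km.
Check against Seismometer 1 (with the unrounded x, y): √((x − 17.2)²+(y − 23.1)²) = 30.51 ≈ 30.50 km. ✓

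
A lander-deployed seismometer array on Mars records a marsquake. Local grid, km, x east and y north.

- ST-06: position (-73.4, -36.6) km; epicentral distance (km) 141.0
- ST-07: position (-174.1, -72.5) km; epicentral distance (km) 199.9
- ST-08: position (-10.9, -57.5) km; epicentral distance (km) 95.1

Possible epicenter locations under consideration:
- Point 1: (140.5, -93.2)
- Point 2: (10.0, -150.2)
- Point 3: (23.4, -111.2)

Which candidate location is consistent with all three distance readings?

Point 2

For each candidate, compare |candidate − station| to the reported distance:
Point 1: residuals ST-06 80.3, ST-07 115.4, ST-08 60.5 → max 115.4 km
Point 2: residuals ST-06 0.1, ST-07 0.1, ST-08 0.1 → max 0.1 km
Point 3: residuals ST-06 18.8, ST-07 1.4, ST-08 31.4 → max 31.4 km
Only Point 2 has all residuals ≈ 0.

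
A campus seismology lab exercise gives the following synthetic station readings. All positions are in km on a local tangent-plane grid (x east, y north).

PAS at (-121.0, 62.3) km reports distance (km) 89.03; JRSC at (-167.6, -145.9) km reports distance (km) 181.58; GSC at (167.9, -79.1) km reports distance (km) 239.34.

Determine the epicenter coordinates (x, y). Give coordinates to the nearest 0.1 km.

Circle about each station: (x + 121.0)² + (y − 62.3)² = 89.03²; (x + 167.6)² + (y + 145.9)² = 181.58²; (x − 167.9)² + (y + 79.1)² = 239.34².
Subtracting pairs of circle equations eliminates x²+y² and gives linear equations (the radical axes):
-93.2 x − 416.4 y = 5809.32
577.8 x − 282.8 y = -33432.36
Solving the 2×2 system: x ≈ -58.3, y ≈ -0.9 km.

x ≈ -58.3 km, y ≈ -0.9 km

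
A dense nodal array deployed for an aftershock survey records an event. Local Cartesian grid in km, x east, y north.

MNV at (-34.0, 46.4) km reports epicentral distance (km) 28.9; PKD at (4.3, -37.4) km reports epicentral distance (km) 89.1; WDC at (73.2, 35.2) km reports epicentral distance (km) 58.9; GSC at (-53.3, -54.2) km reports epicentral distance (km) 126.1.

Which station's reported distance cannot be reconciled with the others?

MNV

Solve using three stations at a time. Using PKD, WDC, GSC (subtract circle equations pairwise → linear system) gives (x, y) ≈ (16.4, 50.9).
Distances from that point to each station vs reported:
  MNV: calculated 50.6 vs reported 28.9 → residual 21.7 km
  PKD: calculated 89.1 vs reported 89.1 → residual 0.0 km
  WDC: calculated 58.9 vs reported 58.9 → residual 0.0 km
  GSC: calculated 126.1 vs reported 126.1 → residual 0.0 km
PKD, WDC, GSC are mutually consistent (residuals ≈ 0); MNV is off by 21.7 km.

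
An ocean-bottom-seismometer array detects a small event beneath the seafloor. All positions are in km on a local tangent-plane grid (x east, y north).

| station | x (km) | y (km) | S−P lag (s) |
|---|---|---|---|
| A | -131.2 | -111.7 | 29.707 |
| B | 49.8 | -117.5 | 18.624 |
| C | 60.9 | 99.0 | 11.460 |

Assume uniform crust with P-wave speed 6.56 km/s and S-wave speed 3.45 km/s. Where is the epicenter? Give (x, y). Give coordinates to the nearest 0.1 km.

41.9 km east, 17.8 km north

Distance from S−P lag: d = Δt · v_P v_S / (v_P − v_S) = Δt · (6.56·3.45)/(6.56−3.45) ≈ 7.2772·Δt.
So d_A = 216.18, d_B = 135.53, d_C = 83.40 km.
Circle about each station: (x + 131.2)² + (y + 111.7)² = 216.18²; (x − 49.8)² + (y + 117.5)² = 135.53²; (x − 60.9)² + (y − 99.0)² = 83.40².
Subtracting pairs of circle equations eliminates x²+y² and gives linear equations (the radical axes):
362.0 x − 11.6 y = 14961.37
384.2 x + 421.4 y = 23597.71
Solving the 2×2 system: x ≈ 41.9, y ≈ 17.8 km.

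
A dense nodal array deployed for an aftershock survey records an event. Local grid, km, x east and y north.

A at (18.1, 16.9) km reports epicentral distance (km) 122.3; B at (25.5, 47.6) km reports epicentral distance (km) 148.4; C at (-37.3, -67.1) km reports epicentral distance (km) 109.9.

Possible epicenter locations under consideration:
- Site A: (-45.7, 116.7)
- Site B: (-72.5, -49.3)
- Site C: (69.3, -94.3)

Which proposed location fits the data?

Site C

For each candidate, compare |candidate − station| to the reported distance:
Site A: residuals A 3.8, B 49.2, C 74.1 → max 74.1 km
Site B: residuals A 10.1, B 10.6, C 70.5 → max 70.5 km
Site C: residuals A 0.1, B 0.1, C 0.1 → max 0.1 km
Only Site C has all residuals ≈ 0.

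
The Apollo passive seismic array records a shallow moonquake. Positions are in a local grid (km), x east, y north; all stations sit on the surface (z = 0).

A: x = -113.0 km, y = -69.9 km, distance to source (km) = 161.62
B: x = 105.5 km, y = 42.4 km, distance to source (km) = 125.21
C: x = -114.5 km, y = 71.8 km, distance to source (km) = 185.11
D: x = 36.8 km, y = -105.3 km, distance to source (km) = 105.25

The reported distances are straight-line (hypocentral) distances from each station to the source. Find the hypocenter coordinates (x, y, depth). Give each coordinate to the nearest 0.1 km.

x ≈ 26.6 km, y ≈ -26.3 km, depth ≈ 68.8 km

Each station gives a sphere (x−x_i)² + (y−y_i)² + z² = d_i² (stations at z=0).
Subtracting the A sphere from B and C: z² cancels, leaving linear equations in x and y:
437.0 x + 224.6 y = 5716.48
-3.0 x + 283.4 y = -7534.21
Solving: x ≈ 26.600, y ≈ -26.303 km (keep extra digits for the depth step; rounded: 26.6, -26.3).
Then from the A sphere: z² = 161.62² − (x + 113.0)² − (y + 69.9)² with x = 26.600, y = -26.303, so z ≈ 68.791 ≈ 68.8 km.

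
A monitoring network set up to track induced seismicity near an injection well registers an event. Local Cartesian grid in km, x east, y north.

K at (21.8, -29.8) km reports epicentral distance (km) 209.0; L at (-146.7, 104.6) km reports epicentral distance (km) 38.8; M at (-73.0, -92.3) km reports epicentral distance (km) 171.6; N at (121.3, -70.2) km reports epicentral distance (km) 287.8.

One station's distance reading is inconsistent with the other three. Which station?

Solve using three stations at a time. Using L, M, N (subtract circle equations pairwise → linear system) gives (x, y) ≈ (-130.4, 69.4).
Distances from that point to each station vs reported:
  K: calculated 181.7 vs reported 209.0 → residual 27.3 km
  L: calculated 38.8 vs reported 38.8 → residual 0.0 km
  M: calculated 171.6 vs reported 171.6 → residual 0.0 km
  N: calculated 287.8 vs reported 287.8 → residual 0.0 km
L, M, N are mutually consistent (residuals ≈ 0); K is off by 27.3 km.

K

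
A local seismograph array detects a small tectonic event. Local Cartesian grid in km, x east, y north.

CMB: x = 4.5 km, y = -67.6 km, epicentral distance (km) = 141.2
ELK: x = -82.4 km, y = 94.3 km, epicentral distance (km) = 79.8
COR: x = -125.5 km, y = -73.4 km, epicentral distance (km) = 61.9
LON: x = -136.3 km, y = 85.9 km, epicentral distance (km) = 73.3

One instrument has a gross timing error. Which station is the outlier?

Solve using three stations at a time. Using CMB, ELK, LON (subtract circle equations pairwise → linear system) gives (x, y) ≈ (-107.4, 18.5).
Distances from that point to each station vs reported:
  CMB: calculated 141.2 vs reported 141.2 → residual 0.0 km
  ELK: calculated 79.8 vs reported 79.8 → residual 0.0 km
  COR: calculated 93.7 vs reported 61.9 → residual 31.8 km
  LON: calculated 73.3 vs reported 73.3 → residual 0.0 km
CMB, ELK, LON are mutually consistent (residuals ≈ 0); COR is off by 31.8 km.

COR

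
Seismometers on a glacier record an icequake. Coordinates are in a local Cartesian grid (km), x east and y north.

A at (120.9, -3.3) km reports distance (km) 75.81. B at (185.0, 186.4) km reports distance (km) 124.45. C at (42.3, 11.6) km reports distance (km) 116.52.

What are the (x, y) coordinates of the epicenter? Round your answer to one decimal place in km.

Circle about each station: (x − 120.9)² + (y + 3.3)² = 75.81²; (x − 185.0)² + (y − 186.4)² = 124.45²; (x − 42.3)² + (y − 11.6)² = 116.52².
Subtracting pairs of circle equations eliminates x²+y² and gives linear equations (the radical axes):
128.2 x + 379.4 y = 44601.61
-157.2 x + 29.8 y = -20533.60
Solving the 2×2 system: x ≈ 143.7, y ≈ 69.0 km.
Check against A (with the unrounded x, y): √((x − 120.9)²+(y + 3.3)²) = 75.81 ≈ 75.81 km. ✓

143.7 km east, 69.0 km north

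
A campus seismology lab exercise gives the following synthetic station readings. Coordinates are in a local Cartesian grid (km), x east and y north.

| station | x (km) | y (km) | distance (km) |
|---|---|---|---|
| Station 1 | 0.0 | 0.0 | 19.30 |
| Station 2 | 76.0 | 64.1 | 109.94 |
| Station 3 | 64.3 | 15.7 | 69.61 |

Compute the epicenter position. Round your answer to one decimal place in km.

(3.9, -18.9)

Circle about each station: x² + y² = 19.30²; (x − 76.0)² + (y − 64.1)² = 109.94²; (x − 64.3)² + (y − 15.7)² = 69.61².
Subtracting pairs of circle equations eliminates x²+y² and gives linear equations (the radical axes):
152.0 x + 128.2 y = -1829.50
128.6 x + 31.4 y = -92.08
Solving the 2×2 system: x ≈ 3.9, y ≈ -18.9 km.
Check against Station 1 (with the unrounded x, y): √(x²+y²) = 19.29 ≈ 19.30 km. ✓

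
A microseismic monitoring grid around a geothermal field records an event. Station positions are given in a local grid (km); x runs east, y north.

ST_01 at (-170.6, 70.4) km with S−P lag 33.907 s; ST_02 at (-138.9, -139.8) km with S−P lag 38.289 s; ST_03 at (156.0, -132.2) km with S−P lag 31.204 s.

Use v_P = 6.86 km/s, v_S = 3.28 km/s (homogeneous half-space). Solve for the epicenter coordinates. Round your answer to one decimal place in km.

Distance from S−P lag: d = Δt · v_P v_S / (v_P − v_S) = Δt · (6.86·3.28)/(6.86−3.28) ≈ 6.2851·Δt.
So d_ST_01 = 213.11, d_ST_02 = 240.65, d_ST_03 = 196.12 km.
Circle about each station: (x + 170.6)² + (y − 70.4)² = 213.11²; (x + 138.9)² + (y + 139.8)² = 240.65²; (x − 156.0)² + (y + 132.2)² = 196.12².
Subtracting the ST_01 equation from the ST_02 and ST_03 equations removes the quadratic terms:
63.4 x − 420.4 y = -7719.82
653.2 x − 405.2 y = 14705.14
Solving the 2×2 system: x ≈ 37.4, y ≈ 24.0 km.

x ≈ 37.4 km, y ≈ 24.0 km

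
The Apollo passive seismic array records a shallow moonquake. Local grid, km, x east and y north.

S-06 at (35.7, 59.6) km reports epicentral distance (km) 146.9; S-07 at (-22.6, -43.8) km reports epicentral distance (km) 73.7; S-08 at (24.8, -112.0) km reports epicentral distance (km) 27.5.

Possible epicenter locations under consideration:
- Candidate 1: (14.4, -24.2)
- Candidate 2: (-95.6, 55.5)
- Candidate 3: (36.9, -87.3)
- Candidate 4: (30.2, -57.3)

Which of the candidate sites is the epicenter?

Candidate 3

For each candidate, compare |candidate − station| to the reported distance:
Candidate 1: residuals S-06 60.4, S-07 31.8, S-08 60.9 → max 60.9 km
Candidate 2: residuals S-06 15.5, S-07 49.5, S-08 178.8 → max 178.8 km
Candidate 3: residuals S-06 0.0, S-07 0.0, S-08 0.0 → max 0.0 km
Candidate 4: residuals S-06 29.9, S-07 19.2, S-08 27.5 → max 29.9 km
Only Candidate 3 has all residuals ≈ 0.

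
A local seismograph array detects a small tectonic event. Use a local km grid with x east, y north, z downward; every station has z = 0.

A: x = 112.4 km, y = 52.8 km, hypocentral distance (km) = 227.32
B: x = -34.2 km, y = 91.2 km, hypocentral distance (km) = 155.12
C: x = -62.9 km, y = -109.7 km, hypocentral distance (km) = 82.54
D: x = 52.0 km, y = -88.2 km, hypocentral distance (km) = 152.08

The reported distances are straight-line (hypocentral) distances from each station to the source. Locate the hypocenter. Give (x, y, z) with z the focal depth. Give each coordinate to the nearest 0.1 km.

Each station gives a sphere (x−x_i)² + (y−y_i)² + z² = d_i² (stations at z=0).
Subtracting the A sphere from B and C: z² cancels, leaving linear equations in x and y:
-293.2 x + 76.8 y = 21677.65
-350.6 x − 325.0 y = 45430.43
Solving: x ≈ -86.194, y ≈ -46.803 km (keep extra digits for the depth step; rounded: -86.2, -46.8).
Then from the A sphere: z² = 227.32² − (x − 112.4)² − (y − 52.8)² with x = -86.194, y = -46.803, so z ≈ 48.105 ≈ 48.1 km.
Check against D (with the unrounded solution): distance 152.07 ≈ 152.08 km. ✓

x ≈ -86.2 km, y ≈ -46.8 km, depth ≈ 48.1 km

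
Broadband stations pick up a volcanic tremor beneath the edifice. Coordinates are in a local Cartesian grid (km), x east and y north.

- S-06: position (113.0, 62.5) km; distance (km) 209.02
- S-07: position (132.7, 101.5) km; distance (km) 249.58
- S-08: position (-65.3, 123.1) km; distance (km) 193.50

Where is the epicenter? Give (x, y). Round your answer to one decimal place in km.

Circle about each station: (x − 113.0)² + (y − 62.5)² = 209.02²; (x − 132.7)² + (y − 101.5)² = 249.58²; (x + 65.3)² + (y − 123.1)² = 193.50².
Subtracting the S-06 equation from the S-07 and S-08 equations removes the quadratic terms:
39.4 x + 78.0 y = -7364.53
-356.6 x + 121.2 y = 8989.56
Solving the 2×2 system: x ≈ -48.9, y ≈ -69.7 km.
Check against S-06 (with the unrounded x, y): √((x − 113.0)²+(y − 62.5)²) = 209.03 ≈ 209.02 km. ✓

-48.9 km east, -69.7 km north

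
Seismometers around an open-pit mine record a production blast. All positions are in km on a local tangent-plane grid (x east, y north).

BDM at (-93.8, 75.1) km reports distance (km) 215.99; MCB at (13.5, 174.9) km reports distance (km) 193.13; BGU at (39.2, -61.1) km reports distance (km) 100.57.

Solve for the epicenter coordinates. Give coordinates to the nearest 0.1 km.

x ≈ 111.7 km, y ≈ 8.6 km

Circle about each station: (x + 93.8)² + (y − 75.1)² = 215.99²; (x − 13.5)² + (y − 174.9)² = 193.13²; (x − 39.2)² + (y + 61.1)² = 100.57².
Subtracting the BDM equation from the MCB and BGU equations removes the quadratic terms:
214.6 x + 199.6 y = 25686.29
266.0 x − 272.4 y = 27368.76
Solving the 2×2 system: x ≈ 111.7, y ≈ 8.6 km.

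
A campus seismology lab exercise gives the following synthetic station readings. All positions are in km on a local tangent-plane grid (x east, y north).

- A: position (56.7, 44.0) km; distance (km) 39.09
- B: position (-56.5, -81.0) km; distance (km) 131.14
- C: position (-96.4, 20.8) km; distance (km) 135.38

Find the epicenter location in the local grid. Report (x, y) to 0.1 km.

x ≈ 38.5 km, y ≈ 9.4 km

Circle about each station: (x − 56.7)² + (y − 44.0)² = 39.09²; (x + 56.5)² + (y + 81.0)² = 131.14²; (x + 96.4)² + (y − 20.8)² = 135.38².
Subtracting pairs of circle equations eliminates x²+y² and gives linear equations (the radical axes):
-226.4 x − 250.0 y = -11067.31
-306.2 x − 46.4 y = -12225.01
Solving the 2×2 system: x ≈ 38.5, y ≈ 9.4 km.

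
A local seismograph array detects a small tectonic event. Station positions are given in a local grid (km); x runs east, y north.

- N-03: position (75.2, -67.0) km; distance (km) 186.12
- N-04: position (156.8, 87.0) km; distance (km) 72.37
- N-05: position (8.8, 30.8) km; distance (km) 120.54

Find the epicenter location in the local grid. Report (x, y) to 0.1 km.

Circle about each station: (x − 75.2)² + (y + 67.0)² = 186.12²; (x − 156.8)² + (y − 87.0)² = 72.37²; (x − 8.8)² + (y − 30.8)² = 120.54².
Subtracting the N-03 equation from the N-04 and N-05 equations removes the quadratic terms:
163.2 x + 308.0 y = 51414.44
-132.8 x + 195.6 y = 10992.80
Solving the 2×2 system: x ≈ 91.6, y ≈ 118.4 km.

(91.6, 118.4)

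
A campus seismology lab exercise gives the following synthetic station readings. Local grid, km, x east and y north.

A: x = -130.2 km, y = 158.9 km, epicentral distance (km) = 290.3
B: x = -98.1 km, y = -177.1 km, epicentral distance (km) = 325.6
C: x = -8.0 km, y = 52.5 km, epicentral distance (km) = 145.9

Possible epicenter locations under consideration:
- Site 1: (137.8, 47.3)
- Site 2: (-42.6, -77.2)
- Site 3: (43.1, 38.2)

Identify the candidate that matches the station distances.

Site 1

For each candidate, compare |candidate − station| to the reported distance:
Site 1: residuals A 0.0, B 0.0, C 0.0 → max 0.0 km
Site 2: residuals A 38.5, B 211.3, C 11.7 → max 211.3 km
Site 3: residuals A 79.1, B 68.1, C 92.8 → max 92.8 km
Only Site 1 has all residuals ≈ 0.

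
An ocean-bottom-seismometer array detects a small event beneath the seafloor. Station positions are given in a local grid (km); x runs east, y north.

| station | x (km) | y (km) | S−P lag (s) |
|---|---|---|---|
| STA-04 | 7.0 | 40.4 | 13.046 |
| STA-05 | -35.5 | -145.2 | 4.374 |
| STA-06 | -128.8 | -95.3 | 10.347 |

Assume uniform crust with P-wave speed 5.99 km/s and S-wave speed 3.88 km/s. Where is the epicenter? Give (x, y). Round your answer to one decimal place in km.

x ≈ -15.0 km, y ≈ -101.6 km

Distance from S−P lag: d = Δt · v_P v_S / (v_P − v_S) = Δt · (5.99·3.88)/(5.99−3.88) ≈ 11.0148·Δt.
So d_STA-04 = 143.70, d_STA-05 = 48.18, d_STA-06 = 113.97 km.
Circle about each station: (x − 7.0)² + (y − 40.4)² = 143.70²; (x + 35.5)² + (y + 145.2)² = 48.18²; (x + 128.8)² + (y + 95.3)² = 113.97².
Subtracting pairs of circle equations eliminates x²+y² and gives linear equations (the radical axes):
-85.0 x − 371.2 y = 38990.51
-271.6 x − 271.4 y = 31650.90
Solving the 2×2 system: x ≈ -15.0, y ≈ -101.6 km.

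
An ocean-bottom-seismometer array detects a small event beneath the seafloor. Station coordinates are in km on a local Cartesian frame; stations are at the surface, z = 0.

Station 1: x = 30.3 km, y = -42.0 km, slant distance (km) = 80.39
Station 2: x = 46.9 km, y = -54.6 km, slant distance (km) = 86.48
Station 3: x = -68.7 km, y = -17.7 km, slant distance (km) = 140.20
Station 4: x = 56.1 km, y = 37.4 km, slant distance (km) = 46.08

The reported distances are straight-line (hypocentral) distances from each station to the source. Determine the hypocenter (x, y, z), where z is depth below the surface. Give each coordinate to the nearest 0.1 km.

Each station gives a sphere (x−x_i)² + (y−y_i)² + z² = d_i² (stations at z=0).
Subtracting the Station 1 sphere from Station 2 and Station 3: z² cancels, leaving linear equations in x and y:
33.2 x − 25.2 y = 1482.44
-198.0 x + 48.6 y = -10842.60
Solving: x ≈ 59.592, y ≈ 19.683 km (keep extra digits for the depth step; rounded: 59.6, 19.7).
Then from the Station 1 sphere: z² = 80.39² − (x − 30.3)² − (y + 42.0)² with x = 59.592, y = 19.683, so z ≈ 42.423 ≈ 42.4 km.
Check against Station 4 (with the unrounded solution): distance 46.11 ≈ 46.08 km. ✓

(59.6, 19.7, 42.4)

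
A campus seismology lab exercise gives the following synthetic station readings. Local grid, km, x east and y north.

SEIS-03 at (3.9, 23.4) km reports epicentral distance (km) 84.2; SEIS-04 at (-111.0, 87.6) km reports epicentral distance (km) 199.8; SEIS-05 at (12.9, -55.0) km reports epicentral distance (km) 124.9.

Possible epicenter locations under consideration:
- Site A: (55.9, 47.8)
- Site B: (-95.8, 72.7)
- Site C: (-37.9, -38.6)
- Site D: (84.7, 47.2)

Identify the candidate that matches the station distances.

Site D

For each candidate, compare |candidate − station| to the reported distance:
Site A: residuals SEIS-03 26.8, SEIS-04 28.2, SEIS-05 13.5 → max 28.2 km
Site B: residuals SEIS-03 27.0, SEIS-04 178.5, SEIS-05 42.8 → max 178.5 km
Site C: residuals SEIS-03 9.4, SEIS-04 54.0, SEIS-05 71.5 → max 71.5 km
Site D: residuals SEIS-03 0.0, SEIS-04 0.0, SEIS-05 0.0 → max 0.0 km
Only Site D has all residuals ≈ 0.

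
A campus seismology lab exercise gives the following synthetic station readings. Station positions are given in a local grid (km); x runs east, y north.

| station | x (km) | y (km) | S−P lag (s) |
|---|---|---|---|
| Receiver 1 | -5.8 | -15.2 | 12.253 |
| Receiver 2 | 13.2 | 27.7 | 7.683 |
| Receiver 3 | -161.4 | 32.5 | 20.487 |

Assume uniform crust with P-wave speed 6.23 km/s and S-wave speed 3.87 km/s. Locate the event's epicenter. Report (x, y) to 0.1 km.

(35.7, 102.9)

Distance from S−P lag: d = Δt · v_P v_S / (v_P − v_S) = Δt · (6.23·3.87)/(6.23−3.87) ≈ 10.2161·Δt.
So d_Receiver 1 = 125.18, d_Receiver 2 = 78.49, d_Receiver 3 = 209.30 km.
Circle about each station: (x + 5.8)² + (y + 15.2)² = 125.18²; (x − 13.2)² + (y − 27.7)² = 78.49²; (x + 161.4)² + (y − 32.5)² = 209.30².
Subtracting the Receiver 1 equation from the Receiver 2 and Receiver 3 equations removes the quadratic terms:
38.0 x + 85.8 y = 10186.20
-311.2 x + 95.4 y = -1294.93
Solving the 2×2 system: x ≈ 35.7, y ≈ 102.9 km.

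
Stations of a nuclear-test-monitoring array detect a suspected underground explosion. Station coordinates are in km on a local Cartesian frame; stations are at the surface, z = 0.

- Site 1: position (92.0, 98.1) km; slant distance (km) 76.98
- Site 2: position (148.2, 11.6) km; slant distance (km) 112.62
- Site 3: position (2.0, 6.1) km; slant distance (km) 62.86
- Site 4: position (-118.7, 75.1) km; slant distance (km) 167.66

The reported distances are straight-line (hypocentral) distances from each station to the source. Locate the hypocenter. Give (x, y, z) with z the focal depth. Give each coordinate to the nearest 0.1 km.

(43.9, 44.4, 27.0)

Each station gives a sphere (x−x_i)² + (y−y_i)² + z² = d_i² (stations at z=0).
Subtracting the Site 1 sphere from Site 2 and Site 3: z² cancels, leaving linear equations in x and y:
112.4 x − 173.0 y = -2747.15
-180.0 x − 184.0 y = -16071.86
Solving: x ≈ 43.900, y ≈ 44.402 km (keep extra digits for the depth step; rounded: 43.9, 44.4).
Then from the Site 1 sphere: z² = 76.98² − (x − 92.0)² − (y − 98.1)² with x = 43.900, y = 44.402, so z ≈ 26.997 ≈ 27.0 km.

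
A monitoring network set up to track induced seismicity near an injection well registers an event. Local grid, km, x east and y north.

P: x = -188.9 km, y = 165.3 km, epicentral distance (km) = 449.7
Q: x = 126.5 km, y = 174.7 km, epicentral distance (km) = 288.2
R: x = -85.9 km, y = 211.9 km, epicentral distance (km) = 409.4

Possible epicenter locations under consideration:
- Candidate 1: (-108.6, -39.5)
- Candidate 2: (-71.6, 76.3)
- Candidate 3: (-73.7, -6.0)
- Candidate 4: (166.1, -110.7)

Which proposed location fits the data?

For each candidate, compare |candidate − station| to the reported distance:
Candidate 1: residuals P 229.7, Q 29.8, R 157.0 → max 229.7 km
Candidate 2: residuals P 302.5, Q 67.0, R 273.0 → max 302.5 km
Candidate 3: residuals P 243.3, Q 18.5, R 191.2 → max 243.3 km
Candidate 4: residuals P 0.0, Q 0.1, R 0.0 → max 0.1 km
Only Candidate 4 has all residuals ≈ 0.

Candidate 4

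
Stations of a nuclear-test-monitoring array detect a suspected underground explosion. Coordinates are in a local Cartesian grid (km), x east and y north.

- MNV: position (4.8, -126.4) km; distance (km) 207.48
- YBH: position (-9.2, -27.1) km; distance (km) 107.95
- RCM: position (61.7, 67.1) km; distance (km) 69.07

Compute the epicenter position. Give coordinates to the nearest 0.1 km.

Circle about each station: (x − 4.8)² + (y + 126.4)² = 207.48²; (x + 9.2)² + (y + 27.1)² = 107.95²; (x − 61.7)² + (y − 67.1)² = 69.07².
Subtracting pairs of circle equations eliminates x²+y² and gives linear equations (the radical axes):
-28.0 x + 198.6 y = 16213.80
113.8 x + 387.0 y = 30586.59
Solving the 2×2 system: x ≈ -6.0, y ≈ 80.8 km.

(-6.0, 80.8)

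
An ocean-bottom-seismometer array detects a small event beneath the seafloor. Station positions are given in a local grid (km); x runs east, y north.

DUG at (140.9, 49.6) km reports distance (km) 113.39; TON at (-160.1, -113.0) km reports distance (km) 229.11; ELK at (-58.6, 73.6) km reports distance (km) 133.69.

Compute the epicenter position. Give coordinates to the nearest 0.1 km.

Circle about each station: (x − 140.9)² + (y − 49.6)² = 113.39²; (x + 160.1)² + (y + 113.0)² = 229.11²; (x + 58.6)² + (y − 73.6)² = 133.69².
Subtracting pairs of circle equations eliminates x²+y² and gives linear equations (the radical axes):
-602.0 x − 325.2 y = -23546.06
-399.0 x + 48.0 y = -18477.77
Solving the 2×2 system: x ≈ 45.0, y ≈ -10.9 km.

45.0 km east, -10.9 km north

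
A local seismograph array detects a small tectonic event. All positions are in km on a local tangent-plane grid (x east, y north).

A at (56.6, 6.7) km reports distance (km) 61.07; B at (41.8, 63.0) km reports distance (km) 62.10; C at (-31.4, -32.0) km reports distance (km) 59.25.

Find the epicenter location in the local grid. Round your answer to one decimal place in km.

(-3.0, 20.0)

Circle about each station: (x − 56.6)² + (y − 6.7)² = 61.07²; (x − 41.8)² + (y − 63.0)² = 62.10²; (x + 31.4)² + (y + 32.0)² = 59.25².
Subtracting pairs of circle equations eliminates x²+y² and gives linear equations (the radical axes):
-29.6 x + 112.6 y = 2340.92
-176.0 x − 77.4 y = -1019.51
Solving the 2×2 system: x ≈ -3.0, y ≈ 20.0 km.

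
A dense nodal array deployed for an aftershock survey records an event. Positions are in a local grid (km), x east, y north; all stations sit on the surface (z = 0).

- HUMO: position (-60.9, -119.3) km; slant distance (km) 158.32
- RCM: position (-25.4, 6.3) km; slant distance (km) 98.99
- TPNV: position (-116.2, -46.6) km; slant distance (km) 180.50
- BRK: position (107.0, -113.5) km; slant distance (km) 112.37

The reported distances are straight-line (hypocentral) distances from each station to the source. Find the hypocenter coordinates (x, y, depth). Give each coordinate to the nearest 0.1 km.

Each station gives a sphere (x−x_i)² + (y−y_i)² + z² = d_i² (stations at z=0).
Subtracting the HUMO sphere from RCM and TPNV: z² cancels, leaving linear equations in x and y:
71.0 x + 251.2 y = -1990.25
-110.6 x + 145.4 y = -9782.33
Solving: x ≈ 56.892, y ≈ -24.003 km (keep extra digits for the depth step; rounded: 56.9, -24.0).
Then from the HUMO sphere: z² = 158.32² − (x + 60.9)² − (y + 119.3)² with x = 56.892, y = -24.003, so z ≈ 45.921 ≈ 45.9 km.

(56.9, -24.0, 45.9)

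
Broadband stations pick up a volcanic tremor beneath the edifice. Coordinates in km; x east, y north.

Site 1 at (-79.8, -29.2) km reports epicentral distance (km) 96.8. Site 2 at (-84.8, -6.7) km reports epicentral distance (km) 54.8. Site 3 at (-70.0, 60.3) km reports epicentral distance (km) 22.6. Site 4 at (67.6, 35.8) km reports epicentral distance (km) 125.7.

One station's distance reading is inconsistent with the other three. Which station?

Solve using three stations at a time. Using Site 2, Site 3, Site 4 (subtract circle equations pairwise → linear system) gives (x, y) ≈ (-58.0, 41.1).
Distances from that point to each station vs reported:
  Site 1: calculated 73.6 vs reported 96.8 → residual 23.2 km
  Site 2: calculated 54.8 vs reported 54.8 → residual 0.0 km
  Site 3: calculated 22.6 vs reported 22.6 → residual 0.0 km
  Site 4: calculated 125.7 vs reported 125.7 → residual 0.0 km
Site 2, Site 3, Site 4 are mutually consistent (residuals ≈ 0); Site 1 is off by 23.2 km.

Site 1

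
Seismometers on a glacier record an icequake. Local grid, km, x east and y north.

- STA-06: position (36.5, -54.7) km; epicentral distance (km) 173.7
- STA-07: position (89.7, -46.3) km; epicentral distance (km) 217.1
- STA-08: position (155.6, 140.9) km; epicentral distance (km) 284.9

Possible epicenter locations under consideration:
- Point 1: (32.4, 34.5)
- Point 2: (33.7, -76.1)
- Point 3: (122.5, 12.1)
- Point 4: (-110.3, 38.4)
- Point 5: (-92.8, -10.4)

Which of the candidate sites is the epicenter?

For each candidate, compare |candidate − station| to the reported distance:
Point 1: residuals STA-06 84.4, STA-07 118.0, STA-08 122.1 → max 122.1 km
Point 2: residuals STA-06 152.1, STA-07 153.7, STA-08 36.0 → max 153.7 km
Point 3: residuals STA-06 64.8, STA-07 150.1, STA-08 151.9 → max 151.9 km
Point 4: residuals STA-06 0.1, STA-07 0.1, STA-08 0.1 → max 0.1 km
Point 5: residuals STA-06 37.0, STA-07 31.1, STA-08 6.0 → max 37.0 km
Only Point 4 has all residuals ≈ 0.

Point 4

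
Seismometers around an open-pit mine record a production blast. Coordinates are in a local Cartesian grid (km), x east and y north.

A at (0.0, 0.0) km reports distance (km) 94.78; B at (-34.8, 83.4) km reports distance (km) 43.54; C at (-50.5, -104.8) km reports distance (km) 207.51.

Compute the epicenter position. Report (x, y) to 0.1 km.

x ≈ 7.3 km, y ≈ 94.5 km

Circle about each station: x² + y² = 94.78²; (x + 34.8)² + (y − 83.4)² = 43.54²; (x + 50.5)² + (y + 104.8)² = 207.51².
Subtracting pairs of circle equations eliminates x²+y² and gives linear equations (the radical axes):
-69.6 x + 166.8 y = 15254.12
-101.0 x − 209.6 y = -20543.86
Solving the 2×2 system: x ≈ 7.3, y ≈ 94.5 km.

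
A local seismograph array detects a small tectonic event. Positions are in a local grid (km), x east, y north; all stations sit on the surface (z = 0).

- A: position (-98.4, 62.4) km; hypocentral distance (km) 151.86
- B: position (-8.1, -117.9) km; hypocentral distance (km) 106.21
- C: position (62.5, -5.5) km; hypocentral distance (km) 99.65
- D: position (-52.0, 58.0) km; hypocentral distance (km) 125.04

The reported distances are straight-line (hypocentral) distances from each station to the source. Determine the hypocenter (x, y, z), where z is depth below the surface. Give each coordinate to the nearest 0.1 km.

Each station gives a sphere (x−x_i)² + (y−y_i)² + z² = d_i² (stations at z=0).
Subtracting the A sphere from B and C: z² cancels, leaving linear equations in x and y:
180.6 x − 360.6 y = 12170.60
321.8 x − 135.8 y = 3491.52
Solving: x ≈ -4.302, y ≈ -35.906 km (keep extra digits for the depth step; rounded: -4.3, -35.9).
Then from the A sphere: z² = 151.86² − (x + 98.4)² − (y − 62.4)² with x = -4.302, y = -35.906, so z ≈ 67.401 ≈ 67.4 km.
Check against D (with the unrounded solution): distance 125.05 ≈ 125.04 km. ✓

(-4.3, -35.9, 67.4)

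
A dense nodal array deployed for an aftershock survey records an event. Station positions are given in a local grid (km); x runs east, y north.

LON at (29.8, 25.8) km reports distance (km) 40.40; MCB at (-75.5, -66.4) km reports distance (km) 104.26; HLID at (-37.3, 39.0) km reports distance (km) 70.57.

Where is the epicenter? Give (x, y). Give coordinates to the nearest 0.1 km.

Circle about each station: (x − 29.8)² + (y − 25.8)² = 40.40²; (x + 75.5)² + (y + 66.4)² = 104.26²; (x + 37.3)² + (y − 39.0)² = 70.57².
Subtracting pairs of circle equations eliminates x²+y² and gives linear equations (the radical axes):
-210.6 x − 184.4 y = -682.46
-134.2 x + 26.4 y = -1989.35
Solving the 2×2 system: x ≈ 12.7, y ≈ -10.8 km.
Check against LON (with the unrounded x, y): √((x − 29.8)²+(y − 25.8)²) = 40.40 ≈ 40.40 km. ✓

(12.7, -10.8)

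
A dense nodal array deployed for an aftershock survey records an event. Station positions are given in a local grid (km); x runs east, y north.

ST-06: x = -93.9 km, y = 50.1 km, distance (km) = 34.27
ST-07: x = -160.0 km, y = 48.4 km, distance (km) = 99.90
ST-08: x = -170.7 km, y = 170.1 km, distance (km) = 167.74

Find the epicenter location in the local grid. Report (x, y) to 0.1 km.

Circle about each station: (x + 93.9)² + (y − 50.1)² = 34.27²; (x + 160.0)² + (y − 48.4)² = 99.90²; (x + 170.7)² + (y − 170.1)² = 167.74².
Subtracting pairs of circle equations eliminates x²+y² and gives linear equations (the radical axes):
-132.2 x − 3.4 y = 7809.76
-153.6 x + 240.0 y = 19783.01
Solving the 2×2 system: x ≈ -60.2, y ≈ 43.9 km.

x ≈ -60.2 km, y ≈ 43.9 km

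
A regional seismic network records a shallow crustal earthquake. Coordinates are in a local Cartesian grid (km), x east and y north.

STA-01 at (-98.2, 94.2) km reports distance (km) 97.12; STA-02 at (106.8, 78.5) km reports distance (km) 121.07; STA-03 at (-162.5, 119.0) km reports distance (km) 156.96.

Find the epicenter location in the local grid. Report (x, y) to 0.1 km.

Circle about each station: (x + 98.2)² + (y − 94.2)² = 97.12²; (x − 106.8)² + (y − 78.5)² = 121.07²; (x + 162.5)² + (y − 119.0)² = 156.96².
Subtracting the STA-01 equation from the STA-02 and STA-03 equations removes the quadratic terms:
410.0 x − 31.4 y = -6174.04
-128.6 x + 49.6 y = 6846.22
Solving the 2×2 system: x ≈ -5.6, y ≈ 123.5 km.
Check against STA-01 (with the unrounded x, y): √((x + 98.2)²+(y − 94.2)²) = 97.13 ≈ 97.12 km. ✓

-5.6 km east, 123.5 km north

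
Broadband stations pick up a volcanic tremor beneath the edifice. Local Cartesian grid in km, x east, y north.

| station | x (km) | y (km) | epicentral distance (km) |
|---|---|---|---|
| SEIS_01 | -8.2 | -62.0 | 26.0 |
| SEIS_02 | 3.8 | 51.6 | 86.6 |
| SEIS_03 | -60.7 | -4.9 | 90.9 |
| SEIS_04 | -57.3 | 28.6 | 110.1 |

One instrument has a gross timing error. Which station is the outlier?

SEIS_02

Solve using three stations at a time. Using SEIS_01, SEIS_03, SEIS_04 (subtract circle equations pairwise → linear system) gives (x, y) ≈ (16.1, -53.4).
Distances from that point to each station vs reported:
  SEIS_01: calculated 25.8 vs reported 26.0 → residual 0.2 km
  SEIS_02: calculated 105.7 vs reported 86.6 → residual 19.1 km
  SEIS_03: calculated 90.8 vs reported 90.9 → residual 0.1 km
  SEIS_04: calculated 110.1 vs reported 110.1 → residual 0.0 km
SEIS_01, SEIS_03, SEIS_04 are mutually consistent (residuals ≈ 0); SEIS_02 is off by 19.1 km.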